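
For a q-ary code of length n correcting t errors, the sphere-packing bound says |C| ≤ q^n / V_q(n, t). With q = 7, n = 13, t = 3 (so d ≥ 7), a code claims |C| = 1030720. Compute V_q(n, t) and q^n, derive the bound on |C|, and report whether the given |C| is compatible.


V_q(n, t) = 64663, q^n = 96889010407, Hamming bound = 1498368, |C| = 1030720 ≤ bound (satisfied).

Step 1: Compute V_q(n, t) = Σ_{j=0}^3 C(n, j) (q−1)^j.
  j = 0: C(13,0)·(6)^0 = 1·1 = 1.
  j = 1: C(13,1)·(6)^1 = 13·6 = 78.
  j = 2: C(13,2)·(6)^2 = 78·36 = 2808.
  j = 3: C(13,3)·(6)^3 = 286·216 = 61776.
  V_q(n, t) = 1 + 78 + 2808 + 61776 = 64663.
Step 2: q^n = 7^13 = 96889010407.
Step 3: Hamming bound ⌊q^n / V_q(n,t)⌋ = ⌊96889010407/64663⌋ = 1498368.
Step 4: Compare |C| = 1030720 to 1498368: satisfied.
The claimed |C| lies below the Hamming bound.


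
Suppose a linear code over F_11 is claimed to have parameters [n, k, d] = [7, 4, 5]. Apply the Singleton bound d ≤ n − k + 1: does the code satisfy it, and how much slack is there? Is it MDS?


Singleton RHS = n − k + 1 = 4, slack = -1, bound violated (no such code; not MDS).

Singleton bound: d ≤ n − k + 1.
Here n = 7, k = 4, so n − k + 1 = 4.
Given d = 5, check d ≤ 4: NO.
Slack = (n − k + 1) − d = -1.
The slack is negative: d = 5 exceeds n − k + 1 = 4 by 1, so the Singleton bound is violated and no linear [7, 4, 5]_11 code can exist. In particular it is not MDS (MDS requires d = n − k + 1 exactly).
Description: the claimed parameters are [7, 4, 5]_11; such a code would be impossible (violates the Singleton bound).


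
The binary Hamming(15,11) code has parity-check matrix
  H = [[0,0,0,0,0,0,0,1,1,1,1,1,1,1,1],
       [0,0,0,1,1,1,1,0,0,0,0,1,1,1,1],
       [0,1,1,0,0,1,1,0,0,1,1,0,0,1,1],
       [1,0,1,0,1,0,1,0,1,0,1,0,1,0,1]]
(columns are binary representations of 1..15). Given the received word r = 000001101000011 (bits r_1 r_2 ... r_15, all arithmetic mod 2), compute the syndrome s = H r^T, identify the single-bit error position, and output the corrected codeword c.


s = (1, 0, 0, 1)^T, error position = 9, corrected codeword c = 000001100000011

Compute s = H r^T mod 2 one row at a time:
  s_1 = 0 + 1 + 0 + 0 + 0 + 0 + 1 + 1 = 3 ≡ 1 (mod 2).
  s_2 = 0 + 0 + 1 + 1 + 0 + 0 + 1 + 1 = 4 ≡ 0 (mod 2).
  s_3 = 0 + 0 + 1 + 1 + 0 + 0 + 1 + 1 = 4 ≡ 0 (mod 2).
  s_4 = 0 + 0 + 0 + 1 + 1 + 0 + 0 + 1 = 3 ≡ 1 (mod 2).
s = (1, 0, 0, 1)^T — this equals column 9 of H (binary 1001), so error is at position 9.
Correct: flip bit 9 of r = 000001101000011 to get c = 000001100000011.


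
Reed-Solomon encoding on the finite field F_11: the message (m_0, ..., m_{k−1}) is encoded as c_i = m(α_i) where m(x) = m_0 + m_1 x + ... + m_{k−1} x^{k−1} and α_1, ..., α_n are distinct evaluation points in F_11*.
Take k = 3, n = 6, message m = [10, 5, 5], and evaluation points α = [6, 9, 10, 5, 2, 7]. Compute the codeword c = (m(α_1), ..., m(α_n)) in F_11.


c = [0, 9, 10, 6, 7, 4]

Message polynomial: m(x) = 10 + 5·x + 5·x^2 (mod 11).
For each evaluation point α_i, compute m(α_i) mod 11:
  α_1 = 6: Horner steps 5 → 2 → 0, so m(6) = 0.
  α_2 = 9: Horner steps 5 → 6 → 9, so m(9) = 9.
  α_3 = 10: Horner steps 5 → 0 → 10, so m(10) = 10.
  α_4 = 5: Horner steps 5 → 8 → 6, so m(5) = 6.
  α_5 = 2: Horner steps 5 → 4 → 7, so m(2) = 7.
  α_6 = 7: Horner steps 5 → 7 → 4, so m(7) = 4.
Codeword c = [0, 9, 10, 6, 7, 4] ∈ F_11^6.


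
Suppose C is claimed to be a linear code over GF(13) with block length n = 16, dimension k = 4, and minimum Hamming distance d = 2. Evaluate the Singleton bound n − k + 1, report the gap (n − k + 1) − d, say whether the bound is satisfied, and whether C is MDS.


Singleton RHS = n − k + 1 = 13, slack = 11, bound satisfied, not MDS.

Singleton bound: d ≤ n − k + 1.
Here n = 16, k = 4, so n − k + 1 = 13.
Given d = 2, check d ≤ 13: YES.
Slack = (n − k + 1) − d = 11.
The code is NOT MDS (slack = 11 > 0).
Description: the claimed parameters are [16, 4, 2]_13; such a code would be non-MDS.


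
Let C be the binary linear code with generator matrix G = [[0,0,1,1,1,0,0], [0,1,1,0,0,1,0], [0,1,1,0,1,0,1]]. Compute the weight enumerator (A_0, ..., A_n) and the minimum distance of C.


Weight distribution: A_0 = 1, A_3 = 4, A_4 = 3. Minimum distance d = 3.

Enumerate all 2^3 = 8 messages m ∈ F_2^3.
For each, compute codeword c = mG in F_2^7, then tally its weight.
  m = 000 → c = 0000000, weight = 0.
  m = 100 → c = 0011100, weight = 3.
  m = 010 → c = 0110010, weight = 3.
  m = 110 → c = 0101110, weight = 4.
  m = 001 → c = 0110101, weight = 4.
  m = 101 → c = 0101001, weight = 3.
  m = 011 → c = 0000111, weight = 3.
  m = 111 → c = 0011011, weight = 4.
Tally weights:
  weight 0: 1 codewords.
  weight 3: 4 codewords.
  weight 4: 3 codewords.
Minimum distance d = smallest w > 0 with A_w > 0 = 3.
Sanity: Σ A_w = 8 = 2^3 = 8 ✓.


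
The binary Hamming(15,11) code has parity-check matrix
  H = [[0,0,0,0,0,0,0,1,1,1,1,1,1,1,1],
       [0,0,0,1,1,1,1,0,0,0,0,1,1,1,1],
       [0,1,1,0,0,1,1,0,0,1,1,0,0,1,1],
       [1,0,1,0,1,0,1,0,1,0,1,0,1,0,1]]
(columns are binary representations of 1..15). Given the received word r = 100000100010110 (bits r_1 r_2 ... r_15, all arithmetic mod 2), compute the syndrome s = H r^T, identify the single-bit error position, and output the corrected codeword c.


s = (1, 1, 1, 0)^T, error position = 14, corrected codeword c = 100000100010100

Compute s = H r^T mod 2 one row at a time:
  s_1 = 0 + 0 + 0 + 1 + 0 + 1 + 1 + 0 = 3 ≡ 1 (mod 2).
  s_2 = 0 + 0 + 0 + 1 + 0 + 1 + 1 + 0 = 3 ≡ 1 (mod 2).
  s_3 = 0 + 0 + 0 + 1 + 0 + 1 + 1 + 0 = 3 ≡ 1 (mod 2).
  s_4 = 1 + 0 + 0 + 1 + 0 + 1 + 1 + 0 = 4 ≡ 0 (mod 2).
s = (1, 1, 1, 0)^T — this equals column 14 of H (binary 1110), so error is at position 14.
Correct: flip bit 14 of r = 100000100010110 to get c = 100000100010100.


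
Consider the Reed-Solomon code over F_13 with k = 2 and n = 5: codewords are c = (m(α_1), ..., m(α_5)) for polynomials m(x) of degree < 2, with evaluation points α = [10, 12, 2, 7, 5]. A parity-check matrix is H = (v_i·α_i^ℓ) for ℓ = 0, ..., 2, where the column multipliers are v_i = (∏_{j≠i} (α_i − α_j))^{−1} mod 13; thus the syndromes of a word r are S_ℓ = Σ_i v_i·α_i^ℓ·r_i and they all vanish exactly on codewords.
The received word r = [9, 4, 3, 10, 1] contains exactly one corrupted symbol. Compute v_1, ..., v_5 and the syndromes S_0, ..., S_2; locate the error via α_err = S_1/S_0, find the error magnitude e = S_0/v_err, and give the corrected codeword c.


S = (7, 9, 6), error at position 5, error magnitude e = 12, c = [9, 4, 3, 10, 2].

Step 1: column multipliers v_i = (∏_{j≠i}(α_i − α_j))^{−1} mod 13.
  i = 1 (α = 10): (10−12)(10−2)(10−7)(10−5) = (−2)·8·3·5 = −240 ≡ 7, so v_1 = 7^{−1} = 2 (mod 13).
  i = 2 (α = 12): (12−10)(12−2)(12−7)(12−5) = 2·10·5·7 = 700 ≡ 11, so v_2 = 11^{−1} = 6 (mod 13).
  i = 3 (α = 2): (2−10)(2−12)(2−7)(2−5) = (−8)·(−10)·(−5)·(−3) = 1200 ≡ 4, so v_3 = 4^{−1} = 10 (mod 13).
  i = 4 (α = 7): (7−10)(7−12)(7−2)(7−5) = (−3)·(−5)·5·2 = 150 ≡ 7, so v_4 = 7^{−1} = 2 (mod 13).
  i = 5 (α = 5): (5−10)(5−12)(5−2)(5−7) = (−5)·(−7)·3·(−2) = −210 ≡ 11, so v_5 = 11^{−1} = 6 (mod 13).
  v = [2, 6, 10, 2, 6].
Step 2: syndromes of r = [9, 4, 3, 10, 1] (all sums mod 13).
  S_0 = Σ v_i r_i = 2·9 + 6·4 + 10·3 + 2·10 + 6·1 = 98 ≡ 7.
  S_1 = Σ v_i α_i r_i = 2·10·9 + 6·12·4 + 10·2·3 + 2·7·10 + 6·5·1 = 698 ≡ 9.
  α_i^2 mod 13 = [9, 1, 4, 10, 12].
  S_2 = Σ v_i α_i^2 r_i = 2·9·9 + 6·1·4 + 10·4·3 + 2·10·10 + 6·12·1 = 578 ≡ 6.
  S = (7, 9, 6) ≠ 0, so r is not a codeword (an error is present).
Step 3: locate the error. For a single error e at position i, S_ℓ = v_i·e·α_i^ℓ, so α_err = S_1/S_0.
  S_0^{−1} = 7^{−1} = 2 (mod 13), so α_err = 9·2 = 18 ≡ 5 = α_5. Error position i = 5.
  Consistency check: S_2/S_1 = 6·3 = 18 ≡ 5 = α_err ✓ (single-error assumption holds).
Step 4: error magnitude e = S_0/v_5 = S_0·∏_{j≠5}(α_5 − α_j) = 7·11 = 77 ≡ 12 (mod 13).
Step 5: correct position 5: c_5 = r_5 − e = 1 − 12 ≡ 2 (mod 13). Hence c = [9, 4, 3, 10, 2].
  Check: interpolating c through the α_i gives m(x) = 8 + 4·x (degree < 2) with m(α_i) = c_i for every i, so c is indeed a codeword.


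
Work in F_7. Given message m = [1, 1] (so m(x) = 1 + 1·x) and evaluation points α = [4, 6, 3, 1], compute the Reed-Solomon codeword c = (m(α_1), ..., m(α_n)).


c = [5, 0, 4, 2]

Message polynomial: m(x) = 1 + 1·x (mod 7).
For each evaluation point α_i, compute m(α_i) mod 7:
  α_1 = 4: Horner steps 1 → 5, so m(4) = 5.
  α_2 = 6: Horner steps 1 → 0, so m(6) = 0.
  α_3 = 3: Horner steps 1 → 4, so m(3) = 4.
  α_4 = 1: Horner steps 1 → 2, so m(1) = 2.
Codeword c = [5, 0, 4, 2] ∈ F_7^4.


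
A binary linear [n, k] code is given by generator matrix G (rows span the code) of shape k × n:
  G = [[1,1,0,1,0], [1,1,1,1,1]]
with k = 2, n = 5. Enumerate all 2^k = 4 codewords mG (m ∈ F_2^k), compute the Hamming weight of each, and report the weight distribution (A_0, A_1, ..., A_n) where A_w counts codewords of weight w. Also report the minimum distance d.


Weight distribution: A_0 = 1, A_2 = 1, A_3 = 1, A_5 = 1. Minimum distance d = 2.

Enumerate all 2^2 = 4 messages m ∈ F_2^2.
For each, compute codeword c = mG in F_2^5, then tally its weight.
  m = 00 → c = 00000, weight = 0.
  m = 10 → c = 11010, weight = 3.
  m = 01 → c = 11111, weight = 5.
  m = 11 → c = 00101, weight = 2.
Tally weights:
  weight 0: 1 codewords.
  weight 2: 1 codewords.
  weight 3: 1 codewords.
  weight 5: 1 codewords.
Minimum distance d = smallest w > 0 with A_w > 0 = 2.
Sanity: Σ A_w = 4 = 2^2 = 4 ✓.


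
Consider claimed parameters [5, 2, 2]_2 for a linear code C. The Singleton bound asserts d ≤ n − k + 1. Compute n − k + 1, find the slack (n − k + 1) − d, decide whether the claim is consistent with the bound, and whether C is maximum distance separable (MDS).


Singleton RHS = n − k + 1 = 4, slack = 2, bound satisfied, not MDS.

Singleton bound: d ≤ n − k + 1.
Here n = 5, k = 2, so n − k + 1 = 4.
Given d = 2, check d ≤ 4: YES.
Slack = (n − k + 1) − d = 2.
The code is NOT MDS (slack = 2 > 0).
Description: the claimed parameters are [5, 2, 2]_2; such a code would be non-MDS.


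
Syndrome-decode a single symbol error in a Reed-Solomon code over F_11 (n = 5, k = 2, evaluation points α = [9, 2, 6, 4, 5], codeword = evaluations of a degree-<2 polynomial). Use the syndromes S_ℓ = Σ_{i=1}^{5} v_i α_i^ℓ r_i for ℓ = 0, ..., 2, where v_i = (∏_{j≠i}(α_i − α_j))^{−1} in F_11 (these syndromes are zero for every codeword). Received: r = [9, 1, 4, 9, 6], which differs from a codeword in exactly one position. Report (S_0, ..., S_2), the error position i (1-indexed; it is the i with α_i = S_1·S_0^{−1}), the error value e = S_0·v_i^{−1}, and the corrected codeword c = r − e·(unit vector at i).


S = (6, 2, 8), error at position 4, error magnitude e = 1, c = [9, 1, 4, 8, 6].

Step 1: column multipliers v_i = (∏_{j≠i}(α_i − α_j))^{−1} mod 11.
  i = 1 (α = 9): (9−2)(9−6)(9−4)(9−5) = 7·3·5·4 = 420 ≡ 2, so v_1 = 2^{−1} = 6 (mod 11).
  i = 2 (α = 2): (2−9)(2−6)(2−4)(2−5) = (−7)·(−4)·(−2)·(−3) = 168 ≡ 3, so v_2 = 3^{−1} = 4 (mod 11).
  i = 3 (α = 6): (6−9)(6−2)(6−4)(6−5) = (−3)·4·2·1 = −24 ≡ 9, so v_3 = 9^{−1} = 5 (mod 11).
  i = 4 (α = 4): (4−9)(4−2)(4−6)(4−5) = (−5)·2·(−2)·(−1) = −20 ≡ 2, so v_4 = 2^{−1} = 6 (mod 11).
  i = 5 (α = 5): (5−9)(5−2)(5−6)(5−4) = (−4)·3·(−1)·1 = 12 ≡ 1, so v_5 = 1^{−1} = 1 (mod 11).
  v = [6, 4, 5, 6, 1].
Step 2: syndromes of r = [9, 1, 4, 9, 6] (all sums mod 11).
  S_0 = Σ v_i r_i = 6·9 + 4·1 + 5·4 + 6·9 + 1·6 = 138 ≡ 6.
  S_1 = Σ v_i α_i r_i = 6·9·9 + 4·2·1 + 5·6·4 + 6·4·9 + 1·5·6 = 860 ≡ 2.
  α_i^2 mod 11 = [4, 4, 3, 5, 3].
  S_2 = Σ v_i α_i^2 r_i = 6·4·9 + 4·4·1 + 5·3·4 + 6·5·9 + 1·3·6 = 580 ≡ 8.
  S = (6, 2, 8) ≠ 0, so r is not a codeword (an error is present).
Step 3: locate the error. For a single error e at position i, S_ℓ = v_i·e·α_i^ℓ, so α_err = S_1/S_0.
  S_0^{−1} = 6^{−1} = 2 (mod 11), so α_err = 2·2 = 4 ≡ 4 = α_4. Error position i = 4.
  Consistency check: S_2/S_1 = 8·6 = 48 ≡ 4 = α_err ✓ (single-error assumption holds).
Step 4: error magnitude e = S_0/v_4 = S_0·∏_{j≠4}(α_4 − α_j) = 6·2 = 12 ≡ 1 (mod 11).
Step 5: correct position 4: c_4 = r_4 − e = 9 − 1 ≡ 8 (mod 11). Hence c = [9, 1, 4, 8, 6].
  Check: interpolating c through the α_i gives m(x) = 5 + 9·x (degree < 2) with m(α_i) = c_i for every i, so c is indeed a codeword.


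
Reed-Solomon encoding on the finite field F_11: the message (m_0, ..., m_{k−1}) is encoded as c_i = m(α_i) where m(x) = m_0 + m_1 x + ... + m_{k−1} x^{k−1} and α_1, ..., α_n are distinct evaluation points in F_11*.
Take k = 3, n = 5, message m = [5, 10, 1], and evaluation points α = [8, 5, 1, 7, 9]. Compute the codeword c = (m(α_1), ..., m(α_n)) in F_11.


c = [6, 3, 5, 3, 0]

Message polynomial: m(x) = 5 + 10·x + 1·x^2 (mod 11).
For each evaluation point α_i, compute m(α_i) mod 11:
  α_1 = 8: Horner steps 1 → 7 → 6, so m(8) = 6.
  α_2 = 5: Horner steps 1 → 4 → 3, so m(5) = 3.
  α_3 = 1: Horner steps 1 → 0 → 5, so m(1) = 5.
  α_4 = 7: Horner steps 1 → 6 → 3, so m(7) = 3.
  α_5 = 9: Horner steps 1 → 8 → 0, so m(9) = 0.
Codeword c = [6, 3, 5, 3, 0] ∈ F_11^5.


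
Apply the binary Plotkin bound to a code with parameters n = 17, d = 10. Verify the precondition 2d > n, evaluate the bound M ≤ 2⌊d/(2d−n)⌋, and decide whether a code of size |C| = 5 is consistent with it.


Plotkin bound M ≤ 6; given |C| = 5 ≤ bound (satisfied).

Check applicability: 2d = 20, n = 17.
2d − n = 3 > 0, so Plotkin applies.
Compute d/(2d−n) = 10/3 ≈ 3.3333.
⌊d/(2d−n)⌋ = 3.
Plotkin bound: M ≤ 2·3 = 6.
Given |C| = 5, check: satisfied.
This |C| is below the Plotkin bound.


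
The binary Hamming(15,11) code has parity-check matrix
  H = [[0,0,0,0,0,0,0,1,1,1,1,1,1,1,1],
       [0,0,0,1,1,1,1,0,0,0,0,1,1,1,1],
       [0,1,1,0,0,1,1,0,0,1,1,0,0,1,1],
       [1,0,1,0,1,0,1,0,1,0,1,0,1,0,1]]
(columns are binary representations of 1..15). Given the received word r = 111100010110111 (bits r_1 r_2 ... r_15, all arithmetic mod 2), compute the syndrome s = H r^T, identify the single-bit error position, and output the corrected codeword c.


s = (0, 0, 0, 1)^T, error position = 1, corrected codeword c = 011100010110111

Compute s = H r^T mod 2 one row at a time:
  s_1 = 1 + 0 + 1 + 1 + 0 + 1 + 1 + 1 = 6 ≡ 0 (mod 2).
  s_2 = 1 + 0 + 0 + 0 + 0 + 1 + 1 + 1 = 4 ≡ 0 (mod 2).
  s_3 = 1 + 1 + 0 + 0 + 1 + 1 + 1 + 1 = 6 ≡ 0 (mod 2).
  s_4 = 1 + 1 + 0 + 0 + 0 + 1 + 1 + 1 = 5 ≡ 1 (mod 2).
s = (0, 0, 0, 1)^T — this equals column 1 of H (binary 0001), so error is at position 1.
Correct: flip bit 1 of r = 111100010110111 to get c = 011100010110111.


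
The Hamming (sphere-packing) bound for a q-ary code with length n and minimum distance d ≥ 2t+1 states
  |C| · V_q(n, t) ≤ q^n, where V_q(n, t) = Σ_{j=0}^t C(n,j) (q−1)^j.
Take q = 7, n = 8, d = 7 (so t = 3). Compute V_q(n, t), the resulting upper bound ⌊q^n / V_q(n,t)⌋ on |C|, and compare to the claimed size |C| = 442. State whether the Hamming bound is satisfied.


V_q(n, t) = 13153, q^n = 5764801, Hamming bound = 438, |C| = 442 > bound (violated).

Step 1: Compute V_q(n, t) = Σ_{j=0}^3 C(n, j) (q−1)^j.
  j = 0: C(8,0)·(6)^0 = 1·1 = 1.
  j = 1: C(8,1)·(6)^1 = 8·6 = 48.
  j = 2: C(8,2)·(6)^2 = 28·36 = 1008.
  j = 3: C(8,3)·(6)^3 = 56·216 = 12096.
  V_q(n, t) = 1 + 48 + 1008 + 12096 = 13153.
Step 2: q^n = 7^8 = 5764801.
Step 3: Hamming bound ⌊q^n / V_q(n,t)⌋ = ⌊5764801/13153⌋ = 438.
Step 4: Compare |C| = 442 to 438: violated.
The claimed |C| lies above the Hamming bound, so no 7-ary code of length 8 with d ≥ 7 can have 442 codewords.


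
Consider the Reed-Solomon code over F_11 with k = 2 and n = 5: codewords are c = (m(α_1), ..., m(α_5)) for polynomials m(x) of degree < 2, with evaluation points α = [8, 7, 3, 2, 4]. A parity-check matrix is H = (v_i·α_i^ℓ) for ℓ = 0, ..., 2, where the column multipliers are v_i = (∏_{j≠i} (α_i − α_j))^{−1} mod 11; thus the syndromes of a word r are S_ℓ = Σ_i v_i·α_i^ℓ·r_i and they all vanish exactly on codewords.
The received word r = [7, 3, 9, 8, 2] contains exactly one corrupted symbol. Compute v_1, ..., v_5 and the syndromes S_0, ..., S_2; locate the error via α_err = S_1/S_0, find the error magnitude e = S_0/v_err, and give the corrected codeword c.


S = (5, 10, 9), error at position 4, error magnitude e = 3, c = [7, 3, 9, 5, 2].

Step 1: column multipliers v_i = (∏_{j≠i}(α_i − α_j))^{−1} mod 11.
  i = 1 (α = 8): (8−7)(8−3)(8−2)(8−4) = 1·5·6·4 = 120 ≡ 10, so v_1 = 10^{−1} = 10 (mod 11).
  i = 2 (α = 7): (7−8)(7−3)(7−2)(7−4) = (−1)·4·5·3 = −60 ≡ 6, so v_2 = 6^{−1} = 2 (mod 11).
  i = 3 (α = 3): (3−8)(3−7)(3−2)(3−4) = (−5)·(−4)·1·(−1) = −20 ≡ 2, so v_3 = 2^{−1} = 6 (mod 11).
  i = 4 (α = 2): (2−8)(2−7)(2−3)(2−4) = (−6)·(−5)·(−1)·(−2) = 60 ≡ 5, so v_4 = 5^{−1} = 9 (mod 11).
  i = 5 (α = 4): (4−8)(4−7)(4−3)(4−2) = (−4)·(−3)·1·2 = 24 ≡ 2, so v_5 = 2^{−1} = 6 (mod 11).
  v = [10, 2, 6, 9, 6].
Step 2: syndromes of r = [7, 3, 9, 8, 2] (all sums mod 11).
  S_0 = Σ v_i r_i = 10·7 + 2·3 + 6·9 + 9·8 + 6·2 = 214 ≡ 5.
  S_1 = Σ v_i α_i r_i = 10·8·7 + 2·7·3 + 6·3·9 + 9·2·8 + 6·4·2 = 956 ≡ 10.
  α_i^2 mod 11 = [9, 5, 9, 4, 5].
  S_2 = Σ v_i α_i^2 r_i = 10·9·7 + 2·5·3 + 6·9·9 + 9·4·8 + 6·5·2 = 1494 ≡ 9.
  S = (5, 10, 9) ≠ 0, so r is not a codeword (an error is present).
Step 3: locate the error. For a single error e at position i, S_ℓ = v_i·e·α_i^ℓ, so α_err = S_1/S_0.
  S_0^{−1} = 5^{−1} = 9 (mod 11), so α_err = 10·9 = 90 ≡ 2 = α_4. Error position i = 4.
  Consistency check: S_2/S_1 = 9·10 = 90 ≡ 2 = α_err ✓ (single-error assumption holds).
Step 4: error magnitude e = S_0/v_4 = S_0·∏_{j≠4}(α_4 − α_j) = 5·5 = 25 ≡ 3 (mod 11).
Step 5: correct position 4: c_4 = r_4 − e = 8 − 3 ≡ 5 (mod 11). Hence c = [7, 3, 9, 5, 2].
  Check: interpolating c through the α_i gives m(x) = 8 + 4·x (degree < 2) with m(α_i) = c_i for every i, so c is indeed a codeword.


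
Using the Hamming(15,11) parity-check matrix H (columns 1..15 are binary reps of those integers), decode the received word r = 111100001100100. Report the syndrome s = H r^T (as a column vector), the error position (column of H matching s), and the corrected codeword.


s = (1, 0, 1, 0)^T, error position = 10, corrected codeword c = 111100001000100

Compute s = H r^T mod 2 one row at a time:
  s_1 = 0 + 1 + 1 + 0 + 0 + 1 + 0 + 0 = 3 ≡ 1 (mod 2).
  s_2 = 1 + 0 + 0 + 0 + 0 + 1 + 0 + 0 = 2 ≡ 0 (mod 2).
  s_3 = 1 + 1 + 0 + 0 + 1 + 0 + 0 + 0 = 3 ≡ 1 (mod 2).
  s_4 = 1 + 1 + 0 + 0 + 1 + 0 + 1 + 0 = 4 ≡ 0 (mod 2).
s = (1, 0, 1, 0)^T — this equals column 10 of H (binary 1010), so error is at position 10.
Correct: flip bit 10 of r = 111100001100100 to get c = 111100001000100.


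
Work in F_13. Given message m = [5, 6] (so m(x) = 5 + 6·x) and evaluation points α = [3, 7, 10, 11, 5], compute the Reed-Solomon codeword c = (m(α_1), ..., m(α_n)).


c = [10, 8, 0, 6, 9]

Message polynomial: m(x) = 5 + 6·x (mod 13).
For each evaluation point α_i, compute m(α_i) mod 13:
  α_1 = 3: Horner steps 6 → 10, so m(3) = 10.
  α_2 = 7: Horner steps 6 → 8, so m(7) = 8.
  α_3 = 10: Horner steps 6 → 0, so m(10) = 0.
  α_4 = 11: Horner steps 6 → 6, so m(11) = 6.
  α_5 = 5: Horner steps 6 → 9, so m(5) = 9.
Codeword c = [10, 8, 0, 6, 9] ∈ F_13^5.


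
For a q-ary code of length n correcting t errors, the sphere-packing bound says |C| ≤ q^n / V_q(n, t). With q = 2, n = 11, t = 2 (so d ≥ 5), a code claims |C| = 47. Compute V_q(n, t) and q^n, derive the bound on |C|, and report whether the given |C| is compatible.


V_q(n, t) = 67, q^n = 2048, Hamming bound = 30, |C| = 47 > bound (violated).

Step 1: Compute V_q(n, t) = Σ_{j=0}^2 C(n, j) (q−1)^j.
  j = 0: C(11,0)·(1)^0 = 1·1 = 1.
  j = 1: C(11,1)·(1)^1 = 11·1 = 11.
  j = 2: C(11,2)·(1)^2 = 55·1 = 55.
  V_q(n, t) = 1 + 11 + 55 = 67.
Step 2: q^n = 2^11 = 2048.
Step 3: Hamming bound ⌊q^n / V_q(n,t)⌋ = ⌊2048/67⌋ = 30.
Step 4: Compare |C| = 47 to 30: violated.
The claimed |C| lies above the Hamming bound, so no 2-ary code of length 11 with d ≥ 5 can have 47 codewords.


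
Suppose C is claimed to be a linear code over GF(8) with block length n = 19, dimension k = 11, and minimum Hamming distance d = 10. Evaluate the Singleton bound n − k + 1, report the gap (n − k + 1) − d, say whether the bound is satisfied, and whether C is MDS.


Singleton RHS = n − k + 1 = 9, slack = -1, bound violated (no such code; not MDS).

Singleton bound: d ≤ n − k + 1.
Here n = 19, k = 11, so n − k + 1 = 9.
Given d = 10, check d ≤ 9: NO.
Slack = (n − k + 1) − d = -1.
The slack is negative: d = 10 exceeds n − k + 1 = 9 by 1, so the Singleton bound is violated and no linear [19, 11, 10]_8 code can exist. In particular it is not MDS (MDS requires d = n − k + 1 exactly).
Description: the claimed parameters are [19, 11, 10]_8; such a code would be impossible (violates the Singleton bound).


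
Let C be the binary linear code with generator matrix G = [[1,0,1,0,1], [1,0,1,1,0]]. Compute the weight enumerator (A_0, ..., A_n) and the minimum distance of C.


Weight distribution: A_0 = 1, A_2 = 1, A_3 = 2. Minimum distance d = 2.

Enumerate all 2^2 = 4 messages m ∈ F_2^2.
For each, compute codeword c = mG in F_2^5, then tally its weight.
  m = 00 → c = 00000, weight = 0.
  m = 10 → c = 10101, weight = 3.
  m = 01 → c = 10110, weight = 3.
  m = 11 → c = 00011, weight = 2.
Tally weights:
  weight 0: 1 codewords.
  weight 2: 1 codewords.
  weight 3: 2 codewords.
Minimum distance d = smallest w > 0 with A_w > 0 = 2.
Sanity: Σ A_w = 4 = 2^2 = 4 ✓.


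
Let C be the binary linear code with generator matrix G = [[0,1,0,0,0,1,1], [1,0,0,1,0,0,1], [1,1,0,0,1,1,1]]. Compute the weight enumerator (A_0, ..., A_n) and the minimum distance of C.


Weight distribution: A_0 = 1, A_2 = 1, A_3 = 3, A_4 = 2, A_5 = 1. Minimum distance d = 2.

Enumerate all 2^3 = 8 messages m ∈ F_2^3.
For each, compute codeword c = mG in F_2^7, then tally its weight.
  m = 000 → c = 0000000, weight = 0.
  m = 100 → c = 0100011, weight = 3.
  m = 010 → c = 1001001, weight = 3.
  m = 110 → c = 1101010, weight = 4.
  m = 001 → c = 1100111, weight = 5.
  m = 101 → c = 1000100, weight = 2.
  m = 011 → c = 0101110, weight = 4.
  m = 111 → c = 0001101, weight = 3.
Tally weights:
  weight 0: 1 codewords.
  weight 2: 1 codewords.
  weight 3: 3 codewords.
  weight 4: 2 codewords.
  weight 5: 1 codewords.
Minimum distance d = smallest w > 0 with A_w > 0 = 2.
Sanity: Σ A_w = 8 = 2^3 = 8 ✓.


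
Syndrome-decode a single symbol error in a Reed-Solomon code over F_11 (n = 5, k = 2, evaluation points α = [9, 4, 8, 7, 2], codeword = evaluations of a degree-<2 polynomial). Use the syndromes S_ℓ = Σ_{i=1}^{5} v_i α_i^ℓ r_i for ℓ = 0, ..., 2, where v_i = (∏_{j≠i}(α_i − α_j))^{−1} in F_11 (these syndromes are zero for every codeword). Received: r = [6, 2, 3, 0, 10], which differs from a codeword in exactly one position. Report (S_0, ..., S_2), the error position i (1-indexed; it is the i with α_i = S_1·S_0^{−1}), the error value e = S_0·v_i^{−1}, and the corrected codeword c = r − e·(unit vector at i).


S = (7, 3, 6), error at position 5, error magnitude e = 3, c = [6, 2, 3, 0, 7].

Step 1: column multipliers v_i = (∏_{j≠i}(α_i − α_j))^{−1} mod 11.
  i = 1 (α = 9): (9−4)(9−8)(9−7)(9−2) = 5·1·2·7 = 70 ≡ 4, so v_1 = 4^{−1} = 3 (mod 11).
  i = 2 (α = 4): (4−9)(4−8)(4−7)(4−2) = (−5)·(−4)·(−3)·2 = −120 ≡ 1, so v_2 = 1^{−1} = 1 (mod 11).
  i = 3 (α = 8): (8−9)(8−4)(8−7)(8−2) = (−1)·4·1·6 = −24 ≡ 9, so v_3 = 9^{−1} = 5 (mod 11).
  i = 4 (α = 7): (7−9)(7−4)(7−8)(7−2) = (−2)·3·(−1)·5 = 30 ≡ 8, so v_4 = 8^{−1} = 7 (mod 11).
  i = 5 (α = 2): (2−9)(2−4)(2−8)(2−7) = (−7)·(−2)·(−6)·(−5) = 420 ≡ 2, so v_5 = 2^{−1} = 6 (mod 11).
  v = [3, 1, 5, 7, 6].
Step 2: syndromes of r = [6, 2, 3, 0, 10] (all sums mod 11).
  S_0 = Σ v_i r_i = 3·6 + 1·2 + 5·3 + 7·0 + 6·10 = 95 ≡ 7.
  S_1 = Σ v_i α_i r_i = 3·9·6 + 1·4·2 + 5·8·3 + 7·7·0 + 6·2·10 = 410 ≡ 3.
  α_i^2 mod 11 = [4, 5, 9, 5, 4].
  S_2 = Σ v_i α_i^2 r_i = 3·4·6 + 1·5·2 + 5·9·3 + 7·5·0 + 6·4·10 = 457 ≡ 6.
  S = (7, 3, 6) ≠ 0, so r is not a codeword (an error is present).
Step 3: locate the error. For a single error e at position i, S_ℓ = v_i·e·α_i^ℓ, so α_err = S_1/S_0.
  S_0^{−1} = 7^{−1} = 8 (mod 11), so α_err = 3·8 = 24 ≡ 2 = α_5. Error position i = 5.
  Consistency check: S_2/S_1 = 6·4 = 24 ≡ 2 = α_err ✓ (single-error assumption holds).
Step 4: error magnitude e = S_0/v_5 = S_0·∏_{j≠5}(α_5 − α_j) = 7·2 = 14 ≡ 3 (mod 11).
Step 5: correct position 5: c_5 = r_5 − e = 10 − 3 ≡ 7 (mod 11). Hence c = [6, 2, 3, 0, 7].
  Check: interpolating c through the α_i gives m(x) = 1 + 3·x (degree < 2) with m(α_i) = c_i for every i, so c is indeed a codeword.


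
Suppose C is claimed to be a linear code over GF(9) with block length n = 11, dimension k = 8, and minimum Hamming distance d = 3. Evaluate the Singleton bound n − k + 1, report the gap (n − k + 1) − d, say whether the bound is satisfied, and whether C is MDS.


Singleton RHS = n − k + 1 = 4, slack = 1, bound satisfied, not MDS.

Singleton bound: d ≤ n − k + 1.
Here n = 11, k = 8, so n − k + 1 = 4.
Given d = 3, check d ≤ 4: YES.
Slack = (n − k + 1) − d = 1.
The code is NOT MDS (slack = 1 > 0).
Description: the claimed parameters are [11, 8, 3]_9; such a code would be non-MDS.


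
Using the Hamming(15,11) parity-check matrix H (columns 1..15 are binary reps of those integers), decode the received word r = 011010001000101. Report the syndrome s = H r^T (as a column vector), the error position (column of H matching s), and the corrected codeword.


s = (1, 1, 1, 1)^T, error position = 15, corrected codeword c = 011010001000100

Compute s = H r^T mod 2 one row at a time:
  s_1 = 0 + 1 + 0 + 0 + 0 + 1 + 0 + 1 = 3 ≡ 1 (mod 2).
  s_2 = 0 + 1 + 0 + 0 + 0 + 1 + 0 + 1 = 3 ≡ 1 (mod 2).
  s_3 = 1 + 1 + 0 + 0 + 0 + 0 + 0 + 1 = 3 ≡ 1 (mod 2).
  s_4 = 0 + 1 + 1 + 0 + 1 + 0 + 1 + 1 = 5 ≡ 1 (mod 2).
s = (1, 1, 1, 1)^T — this equals column 15 of H (binary 1111), so error is at position 15.
Correct: flip bit 15 of r = 011010001000101 to get c = 011010001000100.


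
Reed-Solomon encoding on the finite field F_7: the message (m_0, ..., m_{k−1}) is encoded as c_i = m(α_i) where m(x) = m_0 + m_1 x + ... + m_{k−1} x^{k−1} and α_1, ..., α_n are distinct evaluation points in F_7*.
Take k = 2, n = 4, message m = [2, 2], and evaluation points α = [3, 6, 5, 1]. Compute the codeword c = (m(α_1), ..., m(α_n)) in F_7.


c = [1, 0, 5, 4]

Message polynomial: m(x) = 2 + 2·x (mod 7).
For each evaluation point α_i, compute m(α_i) mod 7:
  α_1 = 3: Horner steps 2 → 1, so m(3) = 1.
  α_2 = 6: Horner steps 2 → 0, so m(6) = 0.
  α_3 = 5: Horner steps 2 → 5, so m(5) = 5.
  α_4 = 1: Horner steps 2 → 4, so m(1) = 4.
Codeword c = [1, 0, 5, 4] ∈ F_7^4.


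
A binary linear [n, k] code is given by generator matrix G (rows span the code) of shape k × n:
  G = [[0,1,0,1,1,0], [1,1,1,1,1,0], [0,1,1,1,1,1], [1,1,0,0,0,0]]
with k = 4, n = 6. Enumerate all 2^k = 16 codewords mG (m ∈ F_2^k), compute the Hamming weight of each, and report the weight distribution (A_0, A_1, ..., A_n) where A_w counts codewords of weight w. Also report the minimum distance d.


Weight distribution: A_0 = 1, A_2 = 6, A_3 = 4, A_4 = 1, A_5 = 4. Minimum distance d = 2.

Enumerate all 2^4 = 16 messages m ∈ F_2^4.
For each, compute codeword c = mG in F_2^6, then tally its weight.
  m = 0000 → c = 000000, weight = 0.
  m = 1000 → c = 010110, weight = 3.
  m = 0100 → c = 111110, weight = 5.
  m = 1100 → c = 101000, weight = 2.
  m = 0010 → c = 011111, weight = 5.
  m = 1010 → c = 001001, weight = 2.
  m = 0110 → c = 100001, weight = 2.
  m = 1110 → c = 110111, weight = 5.
  m = 0001 → c = 110000, weight = 2.
  m = 1001 → c = 100110, weight = 3.
  m = 0101 → c = 001110, weight = 3.
  m = 1101 → c = 011000, weight = 2.
  m = 0011 → c = 101111, weight = 5.
  m = 1011 → c = 111001, weight = 4.
  m = 0111 → c = 010001, weight = 2.
  m = 1111 → c = 000111, weight = 3.
Tally weights:
  weight 0: 1 codewords.
  weight 2: 6 codewords.
  weight 3: 4 codewords.
  weight 4: 1 codewords.
  weight 5: 4 codewords.
Minimum distance d = smallest w > 0 with A_w > 0 = 2.
Sanity: Σ A_w = 16 = 2^4 = 16 ✓.


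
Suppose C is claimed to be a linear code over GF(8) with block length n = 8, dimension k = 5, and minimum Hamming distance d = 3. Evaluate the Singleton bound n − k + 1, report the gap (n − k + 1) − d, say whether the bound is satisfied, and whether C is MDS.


Singleton RHS = n − k + 1 = 4, slack = 1, bound satisfied, not MDS.

Singleton bound: d ≤ n − k + 1.
Here n = 8, k = 5, so n − k + 1 = 4.
Given d = 3, check d ≤ 4: YES.
Slack = (n − k + 1) − d = 1.
The code is NOT MDS (slack = 1 > 0).
Description: the claimed parameters are [8, 5, 3]_8; such a code would be non-MDS.


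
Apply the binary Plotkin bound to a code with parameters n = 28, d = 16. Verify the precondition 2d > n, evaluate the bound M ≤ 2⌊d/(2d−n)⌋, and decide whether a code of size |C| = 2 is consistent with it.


Plotkin bound M ≤ 8; given |C| = 2 ≤ bound (satisfied).

Check applicability: 2d = 32, n = 28.
2d − n = 4 > 0, so Plotkin applies.
Compute d/(2d−n) = 16/4 ≈ 4.0000.
⌊d/(2d−n)⌋ = 4.
Plotkin bound: M ≤ 2·4 = 8.
Given |C| = 2, check: satisfied.
This |C| is below the Plotkin bound.


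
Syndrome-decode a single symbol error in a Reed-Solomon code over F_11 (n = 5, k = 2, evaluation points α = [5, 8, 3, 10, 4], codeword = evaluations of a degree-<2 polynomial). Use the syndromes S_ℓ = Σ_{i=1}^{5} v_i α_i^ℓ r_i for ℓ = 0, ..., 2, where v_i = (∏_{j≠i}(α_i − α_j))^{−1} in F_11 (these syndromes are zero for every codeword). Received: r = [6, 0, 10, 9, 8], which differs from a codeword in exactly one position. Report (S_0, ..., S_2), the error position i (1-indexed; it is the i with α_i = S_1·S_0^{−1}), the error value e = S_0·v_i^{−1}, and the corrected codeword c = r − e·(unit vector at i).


S = (1, 10, 1), error at position 4, error magnitude e = 2, c = [6, 0, 10, 7, 8].

Step 1: column multipliers v_i = (∏_{j≠i}(α_i − α_j))^{−1} mod 11.
  i = 1 (α = 5): (5−8)(5−3)(5−10)(5−4) = (−3)·2·(−5)·1 = 30 ≡ 8, so v_1 = 8^{−1} = 7 (mod 11).
  i = 2 (α = 8): (8−5)(8−3)(8−10)(8−4) = 3·5·(−2)·4 = −120 ≡ 1, so v_2 = 1^{−1} = 1 (mod 11).
  i = 3 (α = 3): (3−5)(3−8)(3−10)(3−4) = (−2)·(−5)·(−7)·(−1) = 70 ≡ 4, so v_3 = 4^{−1} = 3 (mod 11).
  i = 4 (α = 10): (10−5)(10−8)(10−3)(10−4) = 5·2·7·6 = 420 ≡ 2, so v_4 = 2^{−1} = 6 (mod 11).
  i = 5 (α = 4): (4−5)(4−8)(4−3)(4−10) = (−1)·(−4)·1·(−6) = −24 ≡ 9, so v_5 = 9^{−1} = 5 (mod 11).
  v = [7, 1, 3, 6, 5].
Step 2: syndromes of r = [6, 0, 10, 9, 8] (all sums mod 11).
  S_0 = Σ v_i r_i = 7·6 + 1·0 + 3·10 + 6·9 + 5·8 = 166 ≡ 1.
  S_1 = Σ v_i α_i r_i = 7·5·6 + 1·8·0 + 3·3·10 + 6·10·9 + 5·4·8 = 1000 ≡ 10.
  α_i^2 mod 11 = [3, 9, 9, 1, 5].
  S_2 = Σ v_i α_i^2 r_i = 7·3·6 + 1·9·0 + 3·9·10 + 6·1·9 + 5·5·8 = 650 ≡ 1.
  S = (1, 10, 1) ≠ 0, so r is not a codeword (an error is present).
Step 3: locate the error. For a single error e at position i, S_ℓ = v_i·e·α_i^ℓ, so α_err = S_1/S_0.
  S_0^{−1} = 1^{−1} = 1 (mod 11), so α_err = 10·1 = 10 ≡ 10 = α_4. Error position i = 4.
  Consistency check: S_2/S_1 = 1·10 = 10 ≡ 10 = α_err ✓ (single-error assumption holds).
Step 4: error magnitude e = S_0/v_4 = S_0·∏_{j≠4}(α_4 − α_j) = 1·2 = 2 ≡ 2 (mod 11).
Step 5: correct position 4: c_4 = r_4 − e = 9 − 2 ≡ 7 (mod 11). Hence c = [6, 0, 10, 7, 8].
  Check: interpolating c through the α_i gives m(x) = 5 + 9·x (degree < 2) with m(α_i) = c_i for every i, so c is indeed a codeword.


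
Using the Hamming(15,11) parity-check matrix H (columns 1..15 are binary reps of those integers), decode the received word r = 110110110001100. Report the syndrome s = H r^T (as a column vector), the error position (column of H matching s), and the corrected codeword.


s = (1, 1, 0, 0)^T, error position = 12, corrected codeword c = 110110110000100

Compute s = H r^T mod 2 one row at a time:
  s_1 = 1 + 0 + 0 + 0 + 1 + 1 + 0 + 0 = 3 ≡ 1 (mod 2).
  s_2 = 1 + 1 + 0 + 1 + 1 + 1 + 0 + 0 = 5 ≡ 1 (mod 2).
  s_3 = 1 + 0 + 0 + 1 + 0 + 0 + 0 + 0 = 2 ≡ 0 (mod 2).
  s_4 = 1 + 0 + 1 + 1 + 0 + 0 + 1 + 0 = 4 ≡ 0 (mod 2).
s = (1, 1, 0, 0)^T — this equals column 12 of H (binary 1100), so error is at position 12.
Correct: flip bit 12 of r = 110110110001100 to get c = 110110110000100.


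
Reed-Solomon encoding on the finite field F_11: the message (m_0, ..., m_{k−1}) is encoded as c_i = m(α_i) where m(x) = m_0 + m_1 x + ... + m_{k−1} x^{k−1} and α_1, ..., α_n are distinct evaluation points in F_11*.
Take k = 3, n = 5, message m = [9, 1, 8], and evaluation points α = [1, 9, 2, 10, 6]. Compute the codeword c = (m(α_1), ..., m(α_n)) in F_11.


c = [7, 6, 10, 5, 6]

Message polynomial: m(x) = 9 + 1·x + 8·x^2 (mod 11).
For each evaluation point α_i, compute m(α_i) mod 11:
  α_1 = 1: Horner steps 8 → 9 → 7, so m(1) = 7.
  α_2 = 9: Horner steps 8 → 7 → 6, so m(9) = 6.
  α_3 = 2: Horner steps 8 → 6 → 10, so m(2) = 10.
  α_4 = 10: Horner steps 8 → 4 → 5, so m(10) = 5.
  α_5 = 6: Horner steps 8 → 5 → 6, so m(6) = 6.
Codeword c = [7, 6, 10, 5, 6] ∈ F_11^5.


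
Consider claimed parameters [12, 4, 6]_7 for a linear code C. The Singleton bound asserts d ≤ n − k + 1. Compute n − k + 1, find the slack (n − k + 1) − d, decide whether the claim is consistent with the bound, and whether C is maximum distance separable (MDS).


Singleton RHS = n − k + 1 = 9, slack = 3, bound satisfied, not MDS.

Singleton bound: d ≤ n − k + 1.
Here n = 12, k = 4, so n − k + 1 = 9.
Given d = 6, check d ≤ 9: YES.
Slack = (n − k + 1) − d = 3.
The code is NOT MDS (slack = 3 > 0).
Description: the claimed parameters are [12, 4, 6]_7; such a code would be non-MDS.


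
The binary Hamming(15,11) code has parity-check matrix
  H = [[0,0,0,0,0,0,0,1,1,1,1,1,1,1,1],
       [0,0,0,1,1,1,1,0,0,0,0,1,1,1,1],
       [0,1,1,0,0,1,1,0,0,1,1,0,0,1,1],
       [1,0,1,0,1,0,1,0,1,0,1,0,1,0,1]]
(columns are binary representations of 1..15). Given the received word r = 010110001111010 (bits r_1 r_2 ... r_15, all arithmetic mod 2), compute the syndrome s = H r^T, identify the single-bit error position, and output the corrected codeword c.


s = (1, 0, 0, 1)^T, error position = 9, corrected codeword c = 010110000111010

Compute s = H r^T mod 2 one row at a time:
  s_1 = 0 + 1 + 1 + 1 + 1 + 0 + 1 + 0 = 5 ≡ 1 (mod 2).
  s_2 = 1 + 1 + 0 + 0 + 1 + 0 + 1 + 0 = 4 ≡ 0 (mod 2).
  s_3 = 1 + 0 + 0 + 0 + 1 + 1 + 1 + 0 = 4 ≡ 0 (mod 2).
  s_4 = 0 + 0 + 1 + 0 + 1 + 1 + 0 + 0 = 3 ≡ 1 (mod 2).
s = (1, 0, 0, 1)^T — this equals column 9 of H (binary 1001), so error is at position 9.
Correct: flip bit 9 of r = 010110001111010 to get c = 010110000111010.


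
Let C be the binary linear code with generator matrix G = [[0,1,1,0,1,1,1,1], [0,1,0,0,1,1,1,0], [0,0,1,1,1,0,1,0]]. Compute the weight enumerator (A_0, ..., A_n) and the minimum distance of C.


Weight distribution: A_0 = 1, A_2 = 1, A_4 = 5, A_6 = 1. Minimum distance d = 2.

Enumerate all 2^3 = 8 messages m ∈ F_2^3.
For each, compute codeword c = mG in F_2^8, then tally its weight.
  m = 000 → c = 00000000, weight = 0.
  m = 100 → c = 01101111, weight = 6.
  m = 010 → c = 01001110, weight = 4.
  m = 110 → c = 00100001, weight = 2.
  m = 001 → c = 00111010, weight = 4.
  m = 101 → c = 01010101, weight = 4.
  m = 011 → c = 01110100, weight = 4.
  m = 111 → c = 00011011, weight = 4.
Tally weights:
  weight 0: 1 codewords.
  weight 2: 1 codewords.
  weight 4: 5 codewords.
  weight 6: 1 codewords.
Minimum distance d = smallest w > 0 with A_w > 0 = 2.
Sanity: Σ A_w = 8 = 2^3 = 8 ✓.


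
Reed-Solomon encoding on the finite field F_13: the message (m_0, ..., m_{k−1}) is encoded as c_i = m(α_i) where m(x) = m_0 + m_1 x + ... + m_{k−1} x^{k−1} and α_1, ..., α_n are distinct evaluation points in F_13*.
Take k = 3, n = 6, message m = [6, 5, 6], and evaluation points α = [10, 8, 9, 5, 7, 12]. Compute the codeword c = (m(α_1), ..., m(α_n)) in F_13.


c = [6, 1, 4, 12, 10, 7]

Message polynomial: m(x) = 6 + 5·x + 6·x^2 (mod 13).
For each evaluation point α_i, compute m(α_i) mod 13:
  α_1 = 10: Horner steps 6 → 0 → 6, so m(10) = 6.
  α_2 = 8: Horner steps 6 → 1 → 1, so m(8) = 1.
  α_3 = 9: Horner steps 6 → 7 → 4, so m(9) = 4.
  α_4 = 5: Horner steps 6 → 9 → 12, so m(5) = 12.
  α_5 = 7: Horner steps 6 → 8 → 10, so m(7) = 10.
  α_6 = 12: Horner steps 6 → 12 → 7, so m(12) = 7.
Codeword c = [6, 1, 4, 12, 10, 7] ∈ F_13^6.


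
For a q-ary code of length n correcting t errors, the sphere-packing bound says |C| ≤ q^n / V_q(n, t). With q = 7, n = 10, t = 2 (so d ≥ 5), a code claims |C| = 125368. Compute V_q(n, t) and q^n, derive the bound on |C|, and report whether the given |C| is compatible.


V_q(n, t) = 1681, q^n = 282475249, Hamming bound = 168040, |C| = 125368 ≤ bound (satisfied).

Step 1: Compute V_q(n, t) = Σ_{j=0}^2 C(n, j) (q−1)^j.
  j = 0: C(10,0)·(6)^0 = 1·1 = 1.
  j = 1: C(10,1)·(6)^1 = 10·6 = 60.
  j = 2: C(10,2)·(6)^2 = 45·36 = 1620.
  V_q(n, t) = 1 + 60 + 1620 = 1681.
Step 2: q^n = 7^10 = 282475249.
Step 3: Hamming bound ⌊q^n / V_q(n,t)⌋ = ⌊282475249/1681⌋ = 168040.
Step 4: Compare |C| = 125368 to 168040: satisfied.
The claimed |C| lies below the Hamming bound.


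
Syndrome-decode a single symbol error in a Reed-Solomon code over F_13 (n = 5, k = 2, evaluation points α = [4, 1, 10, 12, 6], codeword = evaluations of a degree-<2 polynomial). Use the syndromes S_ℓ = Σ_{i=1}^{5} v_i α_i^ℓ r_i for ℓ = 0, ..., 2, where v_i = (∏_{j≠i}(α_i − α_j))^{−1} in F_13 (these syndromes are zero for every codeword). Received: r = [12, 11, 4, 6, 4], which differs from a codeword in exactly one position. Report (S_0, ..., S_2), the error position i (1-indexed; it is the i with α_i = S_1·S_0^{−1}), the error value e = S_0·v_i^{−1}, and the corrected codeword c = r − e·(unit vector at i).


S = (12, 3, 4), error at position 3, error magnitude e = 3, c = [12, 11, 1, 6, 4].

Step 1: column multipliers v_i = (∏_{j≠i}(α_i − α_j))^{−1} mod 13.
  i = 1 (α = 4): (4−1)(4−10)(4−12)(4−6) = 3·(−6)·(−8)·(−2) = −288 ≡ 11, so v_1 = 11^{−1} = 6 (mod 13).
  i = 2 (α = 1): (1−4)(1−10)(1−12)(1−6) = (−3)·(−9)·(−11)·(−5) = 1485 ≡ 3, so v_2 = 3^{−1} = 9 (mod 13).
  i = 3 (α = 10): (10−4)(10−1)(10−12)(10−6) = 6·9·(−2)·4 = −432 ≡ 10, so v_3 = 10^{−1} = 4 (mod 13).
  i = 4 (α = 12): (12−4)(12−1)(12−10)(12−6) = 8·11·2·6 = 1056 ≡ 3, so v_4 = 3^{−1} = 9 (mod 13).
  i = 5 (α = 6): (6−4)(6−1)(6−10)(6−12) = 2·5·(−4)·(−6) = 240 ≡ 6, so v_5 = 6^{−1} = 11 (mod 13).
  v = [6, 9, 4, 9, 11].
Step 2: syndromes of r = [12, 11, 4, 6, 4] (all sums mod 13).
  S_0 = Σ v_i r_i = 6·12 + 9·11 + 4·4 + 9·6 + 11·4 = 285 ≡ 12.
  S_1 = Σ v_i α_i r_i = 6·4·12 + 9·1·11 + 4·10·4 + 9·12·6 + 11·6·4 = 1459 ≡ 3.
  α_i^2 mod 13 = [3, 1, 9, 1, 10].
  S_2 = Σ v_i α_i^2 r_i = 6·3·12 + 9·1·11 + 4·9·4 + 9·1·6 + 11·10·4 = 953 ≡ 4.
  S = (12, 3, 4) ≠ 0, so r is not a codeword (an error is present).
Step 3: locate the error. For a single error e at position i, S_ℓ = v_i·e·α_i^ℓ, so α_err = S_1/S_0.
  S_0^{−1} = 12^{−1} = 12 (mod 13), so α_err = 3·12 = 36 ≡ 10 = α_3. Error position i = 3.
  Consistency check: S_2/S_1 = 4·9 = 36 ≡ 10 = α_err ✓ (single-error assumption holds).
Step 4: error magnitude e = S_0/v_3 = S_0·∏_{j≠3}(α_3 − α_j) = 12·10 = 120 ≡ 3 (mod 13).
Step 5: correct position 3: c_3 = r_3 − e = 4 − 3 ≡ 1 (mod 13). Hence c = [12, 11, 1, 6, 4].
  Check: interpolating c through the α_i gives m(x) = 2 + 9·x (degree < 2) with m(α_i) = c_i for every i, so c is indeed a codeword.
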